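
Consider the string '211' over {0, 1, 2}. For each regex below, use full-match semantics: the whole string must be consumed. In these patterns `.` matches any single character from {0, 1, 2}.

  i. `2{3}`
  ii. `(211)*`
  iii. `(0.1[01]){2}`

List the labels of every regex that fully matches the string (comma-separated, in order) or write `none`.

ii

i → no match — must end with '2'
ii → match
iii → no match — must start with '0'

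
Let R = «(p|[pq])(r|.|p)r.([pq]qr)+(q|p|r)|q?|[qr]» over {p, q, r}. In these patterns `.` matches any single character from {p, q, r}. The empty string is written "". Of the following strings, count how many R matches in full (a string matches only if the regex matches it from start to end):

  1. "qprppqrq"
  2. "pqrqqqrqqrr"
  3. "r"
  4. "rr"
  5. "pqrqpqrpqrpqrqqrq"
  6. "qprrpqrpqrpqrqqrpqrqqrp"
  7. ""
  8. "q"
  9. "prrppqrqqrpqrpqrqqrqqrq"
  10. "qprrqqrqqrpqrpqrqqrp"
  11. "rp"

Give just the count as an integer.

9

1 → match
2 → match
3 → match
4 → no match
5 → match
6 → match
7 → match
8 → match
9 → match
10 → match
11 → no match
Total matched: 9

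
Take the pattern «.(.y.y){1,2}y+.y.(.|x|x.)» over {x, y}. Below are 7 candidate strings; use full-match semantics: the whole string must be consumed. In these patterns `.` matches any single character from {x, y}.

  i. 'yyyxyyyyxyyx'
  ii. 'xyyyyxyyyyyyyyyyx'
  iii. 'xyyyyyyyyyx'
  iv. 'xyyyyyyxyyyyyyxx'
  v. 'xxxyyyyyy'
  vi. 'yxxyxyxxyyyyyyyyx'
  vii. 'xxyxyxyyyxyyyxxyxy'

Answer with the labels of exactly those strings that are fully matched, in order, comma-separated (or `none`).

i → match
ii → match
iii → match
iv → match
v → no match
vi → no match
vii → no match

i, ii, iii, iv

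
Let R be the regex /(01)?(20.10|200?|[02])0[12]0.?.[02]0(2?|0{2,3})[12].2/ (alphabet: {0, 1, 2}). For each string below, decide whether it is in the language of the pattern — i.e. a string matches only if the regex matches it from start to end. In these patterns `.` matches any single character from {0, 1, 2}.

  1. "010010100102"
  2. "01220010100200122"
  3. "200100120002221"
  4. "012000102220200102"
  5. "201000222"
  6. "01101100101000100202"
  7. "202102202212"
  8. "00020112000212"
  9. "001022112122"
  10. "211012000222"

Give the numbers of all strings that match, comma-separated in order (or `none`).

1 → match
2 → no match
3 → no match — must end with "2"
4 → no match
5 → no match
6 → no match
7 → no match
8 → no match
9 → no match
10 → no match

1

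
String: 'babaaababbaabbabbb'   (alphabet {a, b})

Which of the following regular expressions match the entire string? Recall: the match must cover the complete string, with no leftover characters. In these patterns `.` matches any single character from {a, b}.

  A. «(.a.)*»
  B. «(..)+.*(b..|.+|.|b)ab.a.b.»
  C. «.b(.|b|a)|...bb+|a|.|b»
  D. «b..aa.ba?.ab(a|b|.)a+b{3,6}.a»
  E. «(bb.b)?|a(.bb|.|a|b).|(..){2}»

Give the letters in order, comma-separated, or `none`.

A → no match
B → match
C → no match
D → no match — must end with 'a'
E → no match

B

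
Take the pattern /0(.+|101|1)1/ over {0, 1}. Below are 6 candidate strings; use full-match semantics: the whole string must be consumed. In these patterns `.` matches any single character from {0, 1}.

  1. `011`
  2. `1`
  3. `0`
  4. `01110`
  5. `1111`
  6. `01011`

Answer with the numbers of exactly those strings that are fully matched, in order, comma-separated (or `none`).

1, 6

1 → match
2 → no match — must start with `0`
3 → no match — must end with `1`
4 → no match — must end with `1`
5 → no match — must start with `0`
6 → match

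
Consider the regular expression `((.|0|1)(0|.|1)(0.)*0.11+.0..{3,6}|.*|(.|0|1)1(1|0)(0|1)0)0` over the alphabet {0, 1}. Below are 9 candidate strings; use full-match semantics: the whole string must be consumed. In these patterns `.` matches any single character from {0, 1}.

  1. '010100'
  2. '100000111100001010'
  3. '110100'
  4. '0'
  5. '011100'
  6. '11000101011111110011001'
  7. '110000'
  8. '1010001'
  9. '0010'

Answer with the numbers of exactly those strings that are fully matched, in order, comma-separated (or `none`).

1, 2, 3, 4, 5, 7, 9

1 → match
2 → match
3 → match
4 → match
5 → match
6 → no match — must end with '0'
7 → match
8 → no match — must end with '0'
9 → match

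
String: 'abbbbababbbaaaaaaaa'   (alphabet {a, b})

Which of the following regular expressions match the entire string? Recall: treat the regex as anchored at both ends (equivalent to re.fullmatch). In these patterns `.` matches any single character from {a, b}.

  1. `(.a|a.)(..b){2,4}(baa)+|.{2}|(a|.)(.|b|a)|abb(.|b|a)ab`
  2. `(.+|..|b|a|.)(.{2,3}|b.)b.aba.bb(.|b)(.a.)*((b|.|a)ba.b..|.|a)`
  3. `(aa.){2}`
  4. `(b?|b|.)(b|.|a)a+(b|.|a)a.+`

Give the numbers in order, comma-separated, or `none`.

1 → no match
2 → match
3 → no match — must start with 'aa'
4 → no match

2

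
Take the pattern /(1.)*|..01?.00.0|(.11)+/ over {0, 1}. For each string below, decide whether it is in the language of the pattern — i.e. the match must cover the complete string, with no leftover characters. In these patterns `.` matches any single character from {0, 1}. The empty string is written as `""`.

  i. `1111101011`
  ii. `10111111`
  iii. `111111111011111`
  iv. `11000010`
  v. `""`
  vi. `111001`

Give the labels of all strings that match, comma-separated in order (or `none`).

i. `1111101011` → match
ii. `10111111` → match
iii → match
iv. `11000010` → match
v. `""` → match
vi. `111001` → no match

i, ii, iii, iv, v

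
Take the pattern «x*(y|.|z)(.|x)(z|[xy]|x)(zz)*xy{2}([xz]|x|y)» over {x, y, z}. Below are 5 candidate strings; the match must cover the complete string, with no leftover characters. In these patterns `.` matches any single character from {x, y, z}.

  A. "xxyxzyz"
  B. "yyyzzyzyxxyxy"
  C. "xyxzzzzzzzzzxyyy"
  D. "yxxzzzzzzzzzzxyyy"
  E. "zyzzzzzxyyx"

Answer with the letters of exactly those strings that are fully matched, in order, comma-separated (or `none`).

C, D, E

A → no match
B → no match
C → match
D → match
E → match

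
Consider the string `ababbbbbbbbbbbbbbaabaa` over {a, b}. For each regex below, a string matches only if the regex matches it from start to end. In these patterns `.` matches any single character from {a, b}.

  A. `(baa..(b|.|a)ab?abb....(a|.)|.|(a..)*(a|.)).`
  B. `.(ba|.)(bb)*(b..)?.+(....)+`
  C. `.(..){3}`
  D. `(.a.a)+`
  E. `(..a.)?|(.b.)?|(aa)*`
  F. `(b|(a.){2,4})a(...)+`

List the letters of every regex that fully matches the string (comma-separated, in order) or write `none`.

B

A → no match
B → match
C → no match
D → no match
E → no match
F → no match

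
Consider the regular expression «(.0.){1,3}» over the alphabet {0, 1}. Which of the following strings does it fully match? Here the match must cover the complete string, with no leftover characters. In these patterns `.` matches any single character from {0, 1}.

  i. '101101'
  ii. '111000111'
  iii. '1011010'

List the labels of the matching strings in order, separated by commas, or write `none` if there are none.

i

i. '101101' → match
ii. '111000111' → no match
iii. '1011010' → no match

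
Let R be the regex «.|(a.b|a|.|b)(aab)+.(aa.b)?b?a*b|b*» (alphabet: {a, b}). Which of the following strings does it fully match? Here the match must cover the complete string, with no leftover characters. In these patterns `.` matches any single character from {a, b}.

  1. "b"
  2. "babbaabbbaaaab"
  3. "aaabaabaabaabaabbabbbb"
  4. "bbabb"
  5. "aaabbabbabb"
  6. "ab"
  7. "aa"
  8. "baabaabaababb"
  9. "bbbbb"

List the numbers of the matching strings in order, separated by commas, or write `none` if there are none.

1, 8, 9

1 → match
2 → no match
3 → no match
4 → no match
5 → no match
6 → no match
7 → no match
8 → match
9 → match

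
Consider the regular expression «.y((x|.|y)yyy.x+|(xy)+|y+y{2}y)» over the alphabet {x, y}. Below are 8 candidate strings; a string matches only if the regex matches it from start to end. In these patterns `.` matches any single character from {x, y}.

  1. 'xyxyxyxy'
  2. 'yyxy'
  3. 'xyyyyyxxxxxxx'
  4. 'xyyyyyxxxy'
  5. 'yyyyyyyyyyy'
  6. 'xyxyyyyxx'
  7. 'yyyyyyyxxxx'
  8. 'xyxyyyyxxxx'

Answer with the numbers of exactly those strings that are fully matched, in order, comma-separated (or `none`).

1. 'xyxyxyxy' → match
2. 'yyxy' → match
3 → match
4. 'xyyyyyxxxy' → no match
5. 'yyyyyyyyyyy' → match
6. 'xyxyyyyxx' → match
7. 'yyyyyyyxxxx' → match
8. 'xyxyyyyxxxx' → match

1, 2, 3, 5, 6, 7, 8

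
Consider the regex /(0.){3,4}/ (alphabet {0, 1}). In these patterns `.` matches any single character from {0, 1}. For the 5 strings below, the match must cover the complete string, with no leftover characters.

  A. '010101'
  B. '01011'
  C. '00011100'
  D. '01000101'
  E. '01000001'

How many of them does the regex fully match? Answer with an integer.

A → match
B → no match
C → no match
D → match
E → match
Total matched: 3

3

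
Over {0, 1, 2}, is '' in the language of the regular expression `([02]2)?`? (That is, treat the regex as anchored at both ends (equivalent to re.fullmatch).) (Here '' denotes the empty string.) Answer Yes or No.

Yes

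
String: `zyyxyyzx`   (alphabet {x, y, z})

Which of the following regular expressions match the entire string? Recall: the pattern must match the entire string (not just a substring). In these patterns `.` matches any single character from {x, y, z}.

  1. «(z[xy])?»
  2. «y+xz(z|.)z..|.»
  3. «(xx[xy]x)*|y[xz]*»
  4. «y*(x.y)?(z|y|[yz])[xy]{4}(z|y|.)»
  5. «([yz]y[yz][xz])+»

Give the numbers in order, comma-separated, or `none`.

1 → no match
2 → no match
3 → no match
4 → no match
5 → match

5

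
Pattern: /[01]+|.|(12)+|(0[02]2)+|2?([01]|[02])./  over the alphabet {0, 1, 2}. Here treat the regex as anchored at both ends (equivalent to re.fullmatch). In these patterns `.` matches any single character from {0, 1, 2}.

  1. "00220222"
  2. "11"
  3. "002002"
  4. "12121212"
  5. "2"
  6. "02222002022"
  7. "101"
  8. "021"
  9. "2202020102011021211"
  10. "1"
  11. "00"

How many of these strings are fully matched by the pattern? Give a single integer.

7

1 → no match
2 → match
3 → match
4 → match
5 → match
6 → no match
7 → match
8 → no match
9 → no match
10 → match
11 → match
Total matched: 7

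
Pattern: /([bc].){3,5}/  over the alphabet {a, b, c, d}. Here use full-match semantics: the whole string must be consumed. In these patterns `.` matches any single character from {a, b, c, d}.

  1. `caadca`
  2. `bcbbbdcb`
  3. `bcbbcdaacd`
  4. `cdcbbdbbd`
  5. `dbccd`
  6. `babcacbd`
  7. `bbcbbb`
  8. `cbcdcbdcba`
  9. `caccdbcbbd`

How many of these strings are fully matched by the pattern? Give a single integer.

2

1. `caadca` → no match
2. `bcbbbdcb` → match
3. `bcbbcdaacd` → no match
4. `cdcbbdbbd` → no match
5. `dbccd` → no match
6. `babcacbd` → no match
7. `bbcbbb` → match
8. `cbcdcbdcba` → no match
9. `caccdbcbbd` → no match
Total matched: 2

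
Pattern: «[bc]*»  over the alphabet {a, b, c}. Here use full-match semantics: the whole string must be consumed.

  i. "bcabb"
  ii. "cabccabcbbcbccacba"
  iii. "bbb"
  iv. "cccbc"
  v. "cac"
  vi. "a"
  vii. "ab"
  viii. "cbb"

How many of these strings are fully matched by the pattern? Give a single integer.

i → no match
ii → no match
iii → match
iv → match
v → no match
vi → no match
vii → no match
viii → match
Total matched: 3

3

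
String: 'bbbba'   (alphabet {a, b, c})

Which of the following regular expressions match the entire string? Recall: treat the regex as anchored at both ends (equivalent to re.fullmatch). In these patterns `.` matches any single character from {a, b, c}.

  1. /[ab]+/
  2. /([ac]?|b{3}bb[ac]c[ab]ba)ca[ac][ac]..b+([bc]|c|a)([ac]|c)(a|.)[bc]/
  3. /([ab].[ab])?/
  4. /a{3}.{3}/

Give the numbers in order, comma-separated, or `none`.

1 → match
2 → no match
3 → no match
4 → no match — must start with 'a'

1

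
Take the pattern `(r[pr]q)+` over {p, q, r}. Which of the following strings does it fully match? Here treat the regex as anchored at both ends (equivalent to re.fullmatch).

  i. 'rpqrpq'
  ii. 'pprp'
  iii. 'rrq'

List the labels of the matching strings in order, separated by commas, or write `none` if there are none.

i, iii

i → match
ii → no match — must start with 'r'
iii → match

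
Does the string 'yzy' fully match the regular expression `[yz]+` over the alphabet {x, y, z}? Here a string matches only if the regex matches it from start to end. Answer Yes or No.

Yes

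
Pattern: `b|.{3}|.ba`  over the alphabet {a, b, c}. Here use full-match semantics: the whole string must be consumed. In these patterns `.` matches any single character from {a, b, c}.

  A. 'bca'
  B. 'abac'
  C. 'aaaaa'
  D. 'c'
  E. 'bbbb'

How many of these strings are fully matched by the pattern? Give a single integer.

A → match
B → no match
C → no match
D → no match
E → no match
Total matched: 1

1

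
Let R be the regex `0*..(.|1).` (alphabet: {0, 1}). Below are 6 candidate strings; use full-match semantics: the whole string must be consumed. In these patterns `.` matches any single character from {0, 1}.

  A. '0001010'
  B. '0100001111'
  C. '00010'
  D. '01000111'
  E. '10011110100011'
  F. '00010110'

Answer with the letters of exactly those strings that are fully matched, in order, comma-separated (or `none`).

A → match
B → no match
C → match
D → no match
E → no match
F → no match

A, C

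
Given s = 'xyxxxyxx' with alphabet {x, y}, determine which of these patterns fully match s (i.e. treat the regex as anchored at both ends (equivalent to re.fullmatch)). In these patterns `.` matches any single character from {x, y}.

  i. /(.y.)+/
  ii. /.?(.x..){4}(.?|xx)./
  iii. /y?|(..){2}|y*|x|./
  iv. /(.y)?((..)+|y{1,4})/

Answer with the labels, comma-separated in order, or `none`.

iv

i → no match
ii → no match
iii → no match
iv → match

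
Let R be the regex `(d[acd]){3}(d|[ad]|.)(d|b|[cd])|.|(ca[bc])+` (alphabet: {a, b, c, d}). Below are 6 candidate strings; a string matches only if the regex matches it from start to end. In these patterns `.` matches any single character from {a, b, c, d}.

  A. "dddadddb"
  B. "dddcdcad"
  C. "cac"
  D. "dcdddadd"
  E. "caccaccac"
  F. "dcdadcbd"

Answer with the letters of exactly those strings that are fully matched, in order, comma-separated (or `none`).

A. "dddadddb" → match
B. "dddcdcad" → match
C. "cac" → match
D. "dcdddadd" → match
E. "caccaccac" → match
F. "dcdadcbd" → match

A, B, C, D, E, F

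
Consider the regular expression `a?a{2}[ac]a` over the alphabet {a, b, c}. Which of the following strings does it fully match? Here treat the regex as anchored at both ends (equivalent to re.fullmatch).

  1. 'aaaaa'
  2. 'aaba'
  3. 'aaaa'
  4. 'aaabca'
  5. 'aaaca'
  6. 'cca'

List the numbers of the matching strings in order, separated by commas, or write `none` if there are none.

1, 3, 5

1 → match
2 → no match
3 → match
4 → no match
5 → match
6 → no match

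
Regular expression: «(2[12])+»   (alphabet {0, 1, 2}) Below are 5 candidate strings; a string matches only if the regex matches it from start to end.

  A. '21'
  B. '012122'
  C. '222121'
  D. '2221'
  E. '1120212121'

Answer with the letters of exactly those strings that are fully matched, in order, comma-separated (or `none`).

A, C, D

A → match
B → no match — must start with '2'
C → match
D → match
E → no match — must start with '2'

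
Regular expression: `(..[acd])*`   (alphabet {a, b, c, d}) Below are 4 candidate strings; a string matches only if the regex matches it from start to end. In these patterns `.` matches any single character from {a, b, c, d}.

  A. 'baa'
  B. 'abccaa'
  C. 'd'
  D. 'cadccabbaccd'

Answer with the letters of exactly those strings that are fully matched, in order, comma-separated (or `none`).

A → match
B → match
C → no match
D → match

A, B, D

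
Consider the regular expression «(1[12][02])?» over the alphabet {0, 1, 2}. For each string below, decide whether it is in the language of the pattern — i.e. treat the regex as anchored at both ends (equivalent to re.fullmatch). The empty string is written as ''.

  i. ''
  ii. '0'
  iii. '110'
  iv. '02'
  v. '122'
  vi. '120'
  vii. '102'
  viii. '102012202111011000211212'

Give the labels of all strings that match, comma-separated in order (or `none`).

i, iii, v, vi

i. '' → match
ii. '0' → no match
iii. '110' → match
iv. '02' → no match
v. '122' → match
vi. '120' → match
vii. '102' → no match
viii → no match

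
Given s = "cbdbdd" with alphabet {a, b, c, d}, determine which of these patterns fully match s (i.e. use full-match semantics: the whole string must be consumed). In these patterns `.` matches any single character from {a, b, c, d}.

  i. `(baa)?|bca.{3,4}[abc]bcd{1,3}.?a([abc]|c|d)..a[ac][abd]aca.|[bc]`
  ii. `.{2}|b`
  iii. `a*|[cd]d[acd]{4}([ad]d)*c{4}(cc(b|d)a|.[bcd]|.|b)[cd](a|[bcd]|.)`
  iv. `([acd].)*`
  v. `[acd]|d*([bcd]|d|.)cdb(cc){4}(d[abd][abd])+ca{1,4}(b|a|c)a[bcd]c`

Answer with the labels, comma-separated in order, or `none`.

i → no match
ii → no match
iii → no match
iv → match
v → no match

iv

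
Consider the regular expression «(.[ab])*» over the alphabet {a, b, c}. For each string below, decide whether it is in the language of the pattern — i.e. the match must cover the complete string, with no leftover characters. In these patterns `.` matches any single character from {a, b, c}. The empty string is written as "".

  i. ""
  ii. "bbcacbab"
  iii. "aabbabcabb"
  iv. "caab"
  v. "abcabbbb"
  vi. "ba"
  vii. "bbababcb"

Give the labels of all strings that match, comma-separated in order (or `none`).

i → match
ii → match
iii → match
iv → match
v → match
vi → match
vii → match

i, ii, iii, iv, v, vi, vii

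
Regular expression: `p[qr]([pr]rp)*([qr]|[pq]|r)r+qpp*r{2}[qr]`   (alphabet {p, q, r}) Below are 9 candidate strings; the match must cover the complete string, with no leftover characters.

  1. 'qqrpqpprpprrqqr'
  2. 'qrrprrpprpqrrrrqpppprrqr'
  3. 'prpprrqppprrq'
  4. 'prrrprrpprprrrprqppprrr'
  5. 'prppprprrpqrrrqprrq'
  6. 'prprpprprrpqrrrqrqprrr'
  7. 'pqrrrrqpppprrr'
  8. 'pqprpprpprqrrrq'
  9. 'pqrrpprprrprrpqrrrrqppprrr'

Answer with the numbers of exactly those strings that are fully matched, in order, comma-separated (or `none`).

1 → no match — must start with 'p'
2 → no match — must start with 'p'
3 → no match
4 → no match
5 → no match
6 → no match
7 → match
8 → no match
9 → match

7, 9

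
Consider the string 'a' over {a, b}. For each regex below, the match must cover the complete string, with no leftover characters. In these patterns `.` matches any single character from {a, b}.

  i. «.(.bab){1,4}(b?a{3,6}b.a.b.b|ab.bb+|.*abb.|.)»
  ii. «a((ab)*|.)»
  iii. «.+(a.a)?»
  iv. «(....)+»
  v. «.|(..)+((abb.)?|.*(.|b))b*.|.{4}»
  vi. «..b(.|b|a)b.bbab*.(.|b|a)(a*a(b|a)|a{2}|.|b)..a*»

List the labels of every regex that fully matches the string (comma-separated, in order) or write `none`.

i → no match
ii → match
iii → match
iv → no match
v → match
vi → no match

ii, iii, v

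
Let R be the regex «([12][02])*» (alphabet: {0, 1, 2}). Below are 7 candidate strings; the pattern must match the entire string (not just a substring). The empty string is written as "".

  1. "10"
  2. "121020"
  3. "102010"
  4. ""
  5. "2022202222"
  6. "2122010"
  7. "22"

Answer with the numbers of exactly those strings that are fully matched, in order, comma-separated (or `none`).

1, 2, 3, 4, 5, 7

1. "10" → match
2. "121020" → match
3. "102010" → match
4. "" → match
5. "2022202222" → match
6. "2122010" → no match
7. "22" → match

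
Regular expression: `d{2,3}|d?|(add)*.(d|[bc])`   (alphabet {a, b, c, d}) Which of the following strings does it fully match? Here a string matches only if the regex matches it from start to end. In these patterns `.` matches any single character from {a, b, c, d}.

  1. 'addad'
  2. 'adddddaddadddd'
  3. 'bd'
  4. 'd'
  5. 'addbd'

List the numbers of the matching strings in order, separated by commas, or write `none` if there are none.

1 → match
2 → no match
3 → match
4 → match
5 → match

1, 3, 4, 5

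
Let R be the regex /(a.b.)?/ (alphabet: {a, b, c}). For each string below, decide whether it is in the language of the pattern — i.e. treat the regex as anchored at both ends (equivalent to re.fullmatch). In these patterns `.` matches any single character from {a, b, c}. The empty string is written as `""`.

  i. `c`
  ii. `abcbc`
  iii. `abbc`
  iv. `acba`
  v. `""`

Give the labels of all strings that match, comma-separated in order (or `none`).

i → no match
ii → no match
iii → match
iv → match
v → match

iii, iv, v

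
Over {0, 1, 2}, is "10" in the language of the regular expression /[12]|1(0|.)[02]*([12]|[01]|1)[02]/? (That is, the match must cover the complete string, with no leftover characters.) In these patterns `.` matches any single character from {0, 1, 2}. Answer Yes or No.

No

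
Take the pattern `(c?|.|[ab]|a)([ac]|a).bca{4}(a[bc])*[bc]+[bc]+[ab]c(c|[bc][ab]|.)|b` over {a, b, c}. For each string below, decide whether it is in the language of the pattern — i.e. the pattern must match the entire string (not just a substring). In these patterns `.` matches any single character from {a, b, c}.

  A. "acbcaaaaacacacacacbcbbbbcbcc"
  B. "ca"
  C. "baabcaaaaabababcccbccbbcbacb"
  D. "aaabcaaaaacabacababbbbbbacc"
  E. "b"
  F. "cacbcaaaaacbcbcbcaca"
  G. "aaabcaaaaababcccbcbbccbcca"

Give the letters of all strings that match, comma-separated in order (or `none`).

A, C, D, E, F, G

A → match
B → no match
C → match
D → match
E → match
F → match
G → match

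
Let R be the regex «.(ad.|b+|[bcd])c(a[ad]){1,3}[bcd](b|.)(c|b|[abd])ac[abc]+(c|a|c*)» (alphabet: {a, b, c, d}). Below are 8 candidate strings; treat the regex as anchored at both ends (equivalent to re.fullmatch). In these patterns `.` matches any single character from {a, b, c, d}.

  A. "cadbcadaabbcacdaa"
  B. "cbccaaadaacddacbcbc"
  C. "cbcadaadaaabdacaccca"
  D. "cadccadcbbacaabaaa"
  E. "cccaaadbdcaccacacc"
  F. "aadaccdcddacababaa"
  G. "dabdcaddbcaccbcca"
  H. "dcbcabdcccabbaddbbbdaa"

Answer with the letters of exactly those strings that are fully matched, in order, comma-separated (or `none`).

D, E

A → no match
B → no match
C → no match
D → match
E → match
F → no match
G → no match
H → no match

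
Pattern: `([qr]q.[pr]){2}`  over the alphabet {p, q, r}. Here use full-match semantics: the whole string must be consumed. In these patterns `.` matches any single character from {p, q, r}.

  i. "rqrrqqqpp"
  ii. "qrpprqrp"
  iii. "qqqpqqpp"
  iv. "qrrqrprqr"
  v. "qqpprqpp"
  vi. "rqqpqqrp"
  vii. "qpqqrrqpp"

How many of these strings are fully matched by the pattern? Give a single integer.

3

i. "rqrrqqqpp" → no match
ii. "qrpprqrp" → no match
iii. "qqqpqqpp" → match
iv. "qrrqrprqr" → no match
v. "qqpprqpp" → match
vi. "rqqpqqrp" → match
vii. "qpqqrrqpp" → no match
Total matched: 3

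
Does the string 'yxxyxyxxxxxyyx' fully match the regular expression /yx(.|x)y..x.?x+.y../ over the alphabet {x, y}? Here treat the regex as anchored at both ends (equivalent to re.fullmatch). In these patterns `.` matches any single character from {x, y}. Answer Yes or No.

Yes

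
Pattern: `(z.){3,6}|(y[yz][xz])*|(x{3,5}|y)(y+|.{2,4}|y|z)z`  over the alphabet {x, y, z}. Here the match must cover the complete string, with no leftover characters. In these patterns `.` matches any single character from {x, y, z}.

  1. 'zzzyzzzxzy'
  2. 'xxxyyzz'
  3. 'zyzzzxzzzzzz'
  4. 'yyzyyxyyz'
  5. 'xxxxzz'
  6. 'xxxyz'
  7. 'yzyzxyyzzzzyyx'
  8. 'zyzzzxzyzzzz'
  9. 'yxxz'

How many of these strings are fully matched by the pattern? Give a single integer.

1. 'zzzyzzzxzy' → match
2. 'xxxyyzz' → match
3. 'zyzzzxzzzzzz' → match
4. 'yyzyyxyyz' → match
5. 'xxxxzz' → match
6. 'xxxyz' → match
7 → no match
8. 'zyzzzxzyzzzz' → match
9. 'yxxz' → match
Total matched: 8

8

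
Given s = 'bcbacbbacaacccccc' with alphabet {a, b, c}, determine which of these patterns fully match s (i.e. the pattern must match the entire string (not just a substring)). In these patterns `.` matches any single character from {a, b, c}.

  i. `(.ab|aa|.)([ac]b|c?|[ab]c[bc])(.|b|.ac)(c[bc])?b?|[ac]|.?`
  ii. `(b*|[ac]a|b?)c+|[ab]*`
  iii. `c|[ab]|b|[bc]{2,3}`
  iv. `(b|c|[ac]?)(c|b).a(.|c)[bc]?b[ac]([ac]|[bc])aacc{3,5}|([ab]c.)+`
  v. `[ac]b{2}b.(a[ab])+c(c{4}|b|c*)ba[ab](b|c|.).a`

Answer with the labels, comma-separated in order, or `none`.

iv

i → no match
ii → no match
iii → no match
iv → match
v → no match — must end with 'a'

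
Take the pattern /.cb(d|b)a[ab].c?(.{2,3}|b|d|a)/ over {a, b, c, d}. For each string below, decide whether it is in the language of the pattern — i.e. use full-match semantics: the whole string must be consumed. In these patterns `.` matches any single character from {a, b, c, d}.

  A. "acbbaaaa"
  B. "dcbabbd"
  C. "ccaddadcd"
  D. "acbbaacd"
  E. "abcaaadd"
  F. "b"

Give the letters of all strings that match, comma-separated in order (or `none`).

A → match
B → no match
C → no match
D → match
E → no match
F → no match

A, D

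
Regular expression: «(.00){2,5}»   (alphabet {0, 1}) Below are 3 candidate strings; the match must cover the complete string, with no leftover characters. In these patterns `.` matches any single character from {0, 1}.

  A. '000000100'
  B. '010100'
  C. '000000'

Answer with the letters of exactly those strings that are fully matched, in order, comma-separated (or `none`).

A, C

A → match
B → no match
C → match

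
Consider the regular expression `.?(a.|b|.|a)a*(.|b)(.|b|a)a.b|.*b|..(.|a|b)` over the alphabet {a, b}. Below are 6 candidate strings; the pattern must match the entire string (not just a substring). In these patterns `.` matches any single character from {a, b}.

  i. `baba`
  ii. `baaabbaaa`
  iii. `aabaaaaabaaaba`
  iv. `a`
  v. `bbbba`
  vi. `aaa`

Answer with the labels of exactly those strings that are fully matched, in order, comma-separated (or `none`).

vi

i. `baba` → no match
ii. `baaabbaaa` → no match
iii → no match
iv. `a` → no match
v. `bbbba` → no match
vi. `aaa` → match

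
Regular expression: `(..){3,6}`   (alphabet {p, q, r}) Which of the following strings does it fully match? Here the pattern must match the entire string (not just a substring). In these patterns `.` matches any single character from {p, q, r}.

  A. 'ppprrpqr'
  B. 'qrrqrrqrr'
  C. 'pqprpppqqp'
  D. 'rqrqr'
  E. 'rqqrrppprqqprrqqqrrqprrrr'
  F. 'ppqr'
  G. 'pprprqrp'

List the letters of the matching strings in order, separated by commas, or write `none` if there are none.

A, C, G

A → match
B → no match
C → match
D → no match
E → no match
F → no match
G → match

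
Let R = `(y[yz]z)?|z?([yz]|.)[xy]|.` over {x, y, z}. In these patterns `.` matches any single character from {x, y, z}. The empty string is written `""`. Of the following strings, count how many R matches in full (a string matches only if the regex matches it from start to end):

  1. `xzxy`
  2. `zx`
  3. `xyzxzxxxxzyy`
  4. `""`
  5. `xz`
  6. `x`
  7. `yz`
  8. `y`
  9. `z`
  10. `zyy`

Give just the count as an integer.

1 → no match
2 → match
3 → no match
4 → match
5 → no match
6 → match
7 → no match
8 → match
9 → match
10 → match
Total matched: 6

6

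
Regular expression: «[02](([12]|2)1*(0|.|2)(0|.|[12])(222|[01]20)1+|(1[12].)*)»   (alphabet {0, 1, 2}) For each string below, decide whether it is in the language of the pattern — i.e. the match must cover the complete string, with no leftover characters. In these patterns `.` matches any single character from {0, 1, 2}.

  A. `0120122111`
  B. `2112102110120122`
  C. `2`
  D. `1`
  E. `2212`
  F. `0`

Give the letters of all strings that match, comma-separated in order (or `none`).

A. `0120122111` → match
B → no match
C. `2` → match
D. `1` → no match
E. `2212` → no match
F. `0` → match

A, C, F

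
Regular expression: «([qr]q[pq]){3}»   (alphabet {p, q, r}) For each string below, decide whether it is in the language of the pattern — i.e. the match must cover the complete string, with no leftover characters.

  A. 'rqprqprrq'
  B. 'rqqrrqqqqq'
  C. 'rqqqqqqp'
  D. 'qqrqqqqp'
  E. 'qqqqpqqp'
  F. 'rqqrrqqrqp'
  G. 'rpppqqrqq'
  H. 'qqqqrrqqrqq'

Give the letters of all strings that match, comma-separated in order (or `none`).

none

A → no match
B → no match
C → no match
D → no match
E → no match
F → no match
G → no match
H → no match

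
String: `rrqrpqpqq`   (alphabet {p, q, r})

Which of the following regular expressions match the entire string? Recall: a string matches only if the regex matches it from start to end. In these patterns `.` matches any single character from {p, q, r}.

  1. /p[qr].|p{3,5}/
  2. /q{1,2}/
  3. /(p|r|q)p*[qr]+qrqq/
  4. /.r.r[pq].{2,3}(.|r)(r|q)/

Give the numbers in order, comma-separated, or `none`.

1 → no match — must start with `p`
2 → no match — must start with `q`
3 → no match — must end with `qrqq`
4 → match

4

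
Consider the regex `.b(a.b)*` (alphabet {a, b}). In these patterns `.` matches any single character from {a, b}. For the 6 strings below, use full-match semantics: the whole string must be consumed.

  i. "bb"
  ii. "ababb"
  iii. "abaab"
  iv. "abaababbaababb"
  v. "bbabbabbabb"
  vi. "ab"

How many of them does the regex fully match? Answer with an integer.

i → match
ii → match
iii → match
iv → match
v → match
vi → match
Total matched: 6

6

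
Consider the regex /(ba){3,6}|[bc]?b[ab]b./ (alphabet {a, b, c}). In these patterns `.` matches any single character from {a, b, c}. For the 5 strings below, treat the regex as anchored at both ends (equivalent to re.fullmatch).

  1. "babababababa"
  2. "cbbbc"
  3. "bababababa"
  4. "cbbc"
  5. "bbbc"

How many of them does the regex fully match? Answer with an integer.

1 → match
2 → match
3 → match
4 → no match
5 → match
Total matched: 4

4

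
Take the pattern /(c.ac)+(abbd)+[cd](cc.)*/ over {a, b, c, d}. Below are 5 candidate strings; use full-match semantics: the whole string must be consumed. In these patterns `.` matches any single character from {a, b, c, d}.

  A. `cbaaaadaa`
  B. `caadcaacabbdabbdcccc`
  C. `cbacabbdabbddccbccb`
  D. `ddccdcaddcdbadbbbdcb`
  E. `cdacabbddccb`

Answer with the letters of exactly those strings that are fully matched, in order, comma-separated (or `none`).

C, E

A → no match
B → no match
C → match
D → no match — must start with `c`
E → match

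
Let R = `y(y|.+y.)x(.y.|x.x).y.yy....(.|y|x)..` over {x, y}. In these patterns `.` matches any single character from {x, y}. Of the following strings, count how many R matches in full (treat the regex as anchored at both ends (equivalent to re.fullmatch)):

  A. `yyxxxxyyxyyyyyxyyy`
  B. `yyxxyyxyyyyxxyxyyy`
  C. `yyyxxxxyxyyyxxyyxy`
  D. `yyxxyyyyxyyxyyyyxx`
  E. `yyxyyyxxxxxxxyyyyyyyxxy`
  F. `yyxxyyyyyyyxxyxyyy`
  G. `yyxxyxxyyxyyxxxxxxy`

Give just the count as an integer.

4

A → match
B → match
C → no match
D → match
E → no match
F → match
G → no match
Total matched: 4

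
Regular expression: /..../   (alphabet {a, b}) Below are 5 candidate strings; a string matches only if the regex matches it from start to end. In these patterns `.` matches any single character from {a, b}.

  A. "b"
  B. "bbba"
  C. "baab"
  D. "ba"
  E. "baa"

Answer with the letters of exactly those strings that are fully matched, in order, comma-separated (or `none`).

A → no match
B → match
C → match
D → no match
E → no match

B, C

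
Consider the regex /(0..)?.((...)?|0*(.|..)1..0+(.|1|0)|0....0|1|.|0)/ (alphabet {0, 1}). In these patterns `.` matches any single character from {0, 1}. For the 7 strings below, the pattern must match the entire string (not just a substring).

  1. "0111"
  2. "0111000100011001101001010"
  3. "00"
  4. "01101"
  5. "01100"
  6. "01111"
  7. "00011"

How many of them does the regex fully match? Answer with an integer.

6

1 → match
2 → no match
3 → match
4 → match
5 → match
6 → match
7 → match
Total matched: 6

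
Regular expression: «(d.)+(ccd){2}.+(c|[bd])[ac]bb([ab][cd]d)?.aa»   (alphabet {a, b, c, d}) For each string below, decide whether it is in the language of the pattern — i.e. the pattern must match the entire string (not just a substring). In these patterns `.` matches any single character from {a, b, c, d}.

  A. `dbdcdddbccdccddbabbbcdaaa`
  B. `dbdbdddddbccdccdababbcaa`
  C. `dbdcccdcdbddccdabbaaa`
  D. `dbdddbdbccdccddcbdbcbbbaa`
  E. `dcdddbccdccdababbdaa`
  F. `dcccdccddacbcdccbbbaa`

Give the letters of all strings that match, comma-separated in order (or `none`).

A → match
B → match
C → no match
D → match
E → match
F → match

A, B, D, E, F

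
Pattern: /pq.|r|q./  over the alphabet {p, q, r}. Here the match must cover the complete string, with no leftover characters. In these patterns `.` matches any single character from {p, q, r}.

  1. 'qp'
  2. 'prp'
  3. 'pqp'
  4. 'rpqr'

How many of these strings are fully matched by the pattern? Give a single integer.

1 → match
2 → no match
3 → match
4 → no match
Total matched: 2

2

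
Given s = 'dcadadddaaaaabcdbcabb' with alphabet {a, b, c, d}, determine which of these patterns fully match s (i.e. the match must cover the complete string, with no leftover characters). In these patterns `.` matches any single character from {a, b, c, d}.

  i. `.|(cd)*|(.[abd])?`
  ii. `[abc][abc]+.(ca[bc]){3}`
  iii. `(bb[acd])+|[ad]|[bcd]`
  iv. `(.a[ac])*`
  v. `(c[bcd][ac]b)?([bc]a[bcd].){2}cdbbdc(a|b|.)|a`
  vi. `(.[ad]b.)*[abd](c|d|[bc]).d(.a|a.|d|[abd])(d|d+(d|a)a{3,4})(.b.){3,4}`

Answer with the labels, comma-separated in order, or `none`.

i → no match
ii → no match
iii → no match
iv → no match
v → no match
vi → match

vi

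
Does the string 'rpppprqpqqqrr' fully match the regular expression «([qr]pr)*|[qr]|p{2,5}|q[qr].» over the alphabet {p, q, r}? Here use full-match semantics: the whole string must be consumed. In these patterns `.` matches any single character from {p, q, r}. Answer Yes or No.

No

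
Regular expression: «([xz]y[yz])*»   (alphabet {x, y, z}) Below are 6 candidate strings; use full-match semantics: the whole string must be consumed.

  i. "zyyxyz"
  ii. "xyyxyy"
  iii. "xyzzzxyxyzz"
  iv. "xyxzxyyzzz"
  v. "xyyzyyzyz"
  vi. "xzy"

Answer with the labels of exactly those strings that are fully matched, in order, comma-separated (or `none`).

i → match
ii → match
iii → no match
iv → no match
v → match
vi → no match

i, ii, v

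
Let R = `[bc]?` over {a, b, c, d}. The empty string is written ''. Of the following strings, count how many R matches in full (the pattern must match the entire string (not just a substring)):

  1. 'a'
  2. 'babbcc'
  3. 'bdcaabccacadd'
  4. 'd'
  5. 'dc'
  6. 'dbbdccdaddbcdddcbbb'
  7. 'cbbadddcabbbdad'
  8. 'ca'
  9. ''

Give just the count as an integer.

1

1 → no match
2 → no match
3 → no match
4 → no match
5 → no match
6 → no match
7 → no match
8 → no match
9 → match
Total matched: 1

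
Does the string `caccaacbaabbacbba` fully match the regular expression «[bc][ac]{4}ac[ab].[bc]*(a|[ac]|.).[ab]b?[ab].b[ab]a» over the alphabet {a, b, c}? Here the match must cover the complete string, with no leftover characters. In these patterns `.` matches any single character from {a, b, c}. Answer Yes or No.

Yes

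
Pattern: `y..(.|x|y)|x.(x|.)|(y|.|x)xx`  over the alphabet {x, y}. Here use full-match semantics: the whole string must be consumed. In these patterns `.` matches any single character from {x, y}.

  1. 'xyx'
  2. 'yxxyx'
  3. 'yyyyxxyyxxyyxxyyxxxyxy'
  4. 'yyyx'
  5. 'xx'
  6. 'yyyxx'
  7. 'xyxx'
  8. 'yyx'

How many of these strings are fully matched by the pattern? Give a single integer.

1 → match
2 → no match
3 → no match
4 → match
5 → no match
6 → no match
7 → no match
8 → no match
Total matched: 2

2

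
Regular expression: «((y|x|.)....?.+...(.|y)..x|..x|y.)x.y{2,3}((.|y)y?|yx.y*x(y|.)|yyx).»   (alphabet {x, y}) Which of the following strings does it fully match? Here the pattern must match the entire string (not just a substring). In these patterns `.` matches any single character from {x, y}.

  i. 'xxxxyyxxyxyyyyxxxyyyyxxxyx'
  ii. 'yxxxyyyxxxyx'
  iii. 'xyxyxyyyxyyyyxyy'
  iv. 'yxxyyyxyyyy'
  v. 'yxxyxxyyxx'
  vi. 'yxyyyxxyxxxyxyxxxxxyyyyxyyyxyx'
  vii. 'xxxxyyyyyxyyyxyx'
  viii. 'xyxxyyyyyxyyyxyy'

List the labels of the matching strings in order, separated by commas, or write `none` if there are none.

i, ii, vi, vii, viii

i → match
ii → match
iii → no match
iv → no match
v → no match
vi → match
vii → match
viii → match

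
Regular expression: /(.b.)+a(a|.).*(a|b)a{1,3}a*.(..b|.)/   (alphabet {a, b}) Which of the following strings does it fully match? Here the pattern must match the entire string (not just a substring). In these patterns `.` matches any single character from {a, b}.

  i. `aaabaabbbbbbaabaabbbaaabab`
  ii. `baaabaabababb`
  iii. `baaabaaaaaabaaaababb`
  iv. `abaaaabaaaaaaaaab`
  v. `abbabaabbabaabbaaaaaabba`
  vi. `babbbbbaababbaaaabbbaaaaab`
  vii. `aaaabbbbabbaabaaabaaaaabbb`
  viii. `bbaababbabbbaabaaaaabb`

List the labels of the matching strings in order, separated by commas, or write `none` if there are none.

i → no match
ii → no match
iii → no match
iv → match
v → no match
vi → no match
vii → no match
viii → match

iv, viii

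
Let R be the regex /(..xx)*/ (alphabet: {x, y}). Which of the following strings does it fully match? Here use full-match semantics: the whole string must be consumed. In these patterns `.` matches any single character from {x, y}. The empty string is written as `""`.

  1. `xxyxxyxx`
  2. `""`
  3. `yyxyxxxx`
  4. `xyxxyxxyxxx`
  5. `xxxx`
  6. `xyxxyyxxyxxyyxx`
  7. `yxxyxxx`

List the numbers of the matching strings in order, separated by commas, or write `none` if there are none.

2, 5

1 → no match
2 → match
3 → no match
4 → no match
5 → match
6 → no match
7 → no match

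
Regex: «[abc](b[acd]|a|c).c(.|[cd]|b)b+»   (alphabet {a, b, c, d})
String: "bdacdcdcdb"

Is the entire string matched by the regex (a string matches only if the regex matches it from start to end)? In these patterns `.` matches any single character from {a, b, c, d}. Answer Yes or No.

No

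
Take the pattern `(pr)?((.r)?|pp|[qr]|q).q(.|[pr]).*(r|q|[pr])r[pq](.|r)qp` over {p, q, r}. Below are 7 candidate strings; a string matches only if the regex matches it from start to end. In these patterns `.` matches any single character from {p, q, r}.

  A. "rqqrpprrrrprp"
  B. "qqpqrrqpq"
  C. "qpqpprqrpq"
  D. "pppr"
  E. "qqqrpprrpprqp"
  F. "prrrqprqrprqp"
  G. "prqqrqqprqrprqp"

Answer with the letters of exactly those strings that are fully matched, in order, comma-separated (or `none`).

A → no match — must end with "qp"
B → no match — must end with "qp"
C → no match — must end with "qp"
D → no match — must end with "qp"
E → no match
F → match
G → match

F, G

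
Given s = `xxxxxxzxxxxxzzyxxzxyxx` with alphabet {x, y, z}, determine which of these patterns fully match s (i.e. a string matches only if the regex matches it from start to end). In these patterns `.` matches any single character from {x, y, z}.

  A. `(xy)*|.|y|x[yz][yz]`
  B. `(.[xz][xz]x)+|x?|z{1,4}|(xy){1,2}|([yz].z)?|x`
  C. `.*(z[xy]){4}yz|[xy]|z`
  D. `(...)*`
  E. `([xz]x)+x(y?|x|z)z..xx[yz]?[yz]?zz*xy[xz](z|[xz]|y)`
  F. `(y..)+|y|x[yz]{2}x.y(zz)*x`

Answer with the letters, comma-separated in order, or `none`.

E

A → no match
B → no match
C → no match
D → no match
E → match
F → no match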